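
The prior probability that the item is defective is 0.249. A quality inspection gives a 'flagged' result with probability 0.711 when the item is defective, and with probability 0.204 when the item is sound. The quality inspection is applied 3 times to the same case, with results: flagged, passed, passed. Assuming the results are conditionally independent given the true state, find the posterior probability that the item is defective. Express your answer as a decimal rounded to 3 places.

With H the event that the item is defective, the joint likelihood of the observed sequence is P(data|H) = 0.711·0.289·0.289 = 0.059383 and P(data|¬H) = 0.204·0.796·0.796 = 0.12926.
Bayes: P(H|data) = 0.249·0.059383 / (0.249·0.059383 + 0.751·0.12926) = 0.014786/0.11186 = 0.1322.

Posterior P(H) ≈ 0.132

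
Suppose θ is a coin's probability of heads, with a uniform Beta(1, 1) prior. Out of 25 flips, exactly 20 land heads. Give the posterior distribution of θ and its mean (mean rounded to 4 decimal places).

Posterior: Beta(21, 6); mean ≈ 0.7778

Observing 20 successes and 5 failures updates Beta(1, 1) by adding the success and failure counts to the two shape parameters: α = 1+20 = 21, β = 1+5 = 6.
Posterior mean = α/(α+β) = 21/27 = 0.7778.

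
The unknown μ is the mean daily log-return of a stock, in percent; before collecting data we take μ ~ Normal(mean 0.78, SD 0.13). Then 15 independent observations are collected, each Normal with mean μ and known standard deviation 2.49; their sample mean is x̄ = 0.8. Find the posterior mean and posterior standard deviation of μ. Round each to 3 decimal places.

Prior precision 1/τ₀² = 1/0.13² = 59.1716; data precision n/σ² = 15/2.49² = 2.41932.
Posterior precision = 59.1716 + 2.41932 = 61.5909, giving posterior SD = 1/√61.5909 = 0.127.
Posterior mean = (59.1716·0.78 + 2.41932·0.8) / 61.5909 = 0.781.

Posterior mean ≈ 0.781; posterior SD ≈ 0.127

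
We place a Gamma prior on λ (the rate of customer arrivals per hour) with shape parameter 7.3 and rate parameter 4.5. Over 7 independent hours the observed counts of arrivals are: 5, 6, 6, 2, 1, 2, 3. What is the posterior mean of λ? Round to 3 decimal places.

Posterior mean ≈ 2.809

Total count ∑xᵢ = 25 over n = 7 hours.
Gamma is conjugate to the Poisson likelihood: posterior is Gamma(shape = 7.3+25 = 32.3, rate = 4.5+7 = 11.5).
E[λ | data] = 32.3/11.5 = 2.809.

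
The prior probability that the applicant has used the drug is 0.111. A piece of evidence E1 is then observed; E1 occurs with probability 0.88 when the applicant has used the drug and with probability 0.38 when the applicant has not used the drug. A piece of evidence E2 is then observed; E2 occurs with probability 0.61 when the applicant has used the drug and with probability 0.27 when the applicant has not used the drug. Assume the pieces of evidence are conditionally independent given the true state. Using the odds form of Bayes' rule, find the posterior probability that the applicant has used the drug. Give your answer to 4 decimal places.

Prior odds = 0.111/(1−0.111) = 0.12486.
Likelihood ratio for E1 = 0.88/0.38 = 2.3158.
Likelihood ratio for E2 = 0.61/0.27 = 2.2593.
Posterior odds = prior odds × LR₁ × LR₂ = 0.65326.
Posterior probability = odds/(1+odds) = 0.65326/1.6533 = 0.3951.

Posterior probability ≈ 0.3951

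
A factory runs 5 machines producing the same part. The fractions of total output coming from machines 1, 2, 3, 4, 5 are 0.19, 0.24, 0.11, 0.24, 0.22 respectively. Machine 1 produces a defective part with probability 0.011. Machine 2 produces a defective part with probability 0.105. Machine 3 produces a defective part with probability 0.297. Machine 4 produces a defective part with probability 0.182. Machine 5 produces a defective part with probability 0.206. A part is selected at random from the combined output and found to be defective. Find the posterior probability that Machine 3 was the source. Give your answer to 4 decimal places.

Tabulate prior·likelihood by source: [1] prior 0.19, lik 0.011, product 0.002090; [2] prior 0.24, lik 0.105, product 0.02520; [3] prior 0.11, lik 0.297, product 0.03267; [4] prior 0.24, lik 0.182, product 0.04368; [5] prior 0.22, lik 0.206, product 0.04532.
Normalizing constant = 0.14896; the posterior for Machine 3 is its product over the sum, 0.03267/0.14896 = 0.2193.

Posterior probability ≈ 0.2193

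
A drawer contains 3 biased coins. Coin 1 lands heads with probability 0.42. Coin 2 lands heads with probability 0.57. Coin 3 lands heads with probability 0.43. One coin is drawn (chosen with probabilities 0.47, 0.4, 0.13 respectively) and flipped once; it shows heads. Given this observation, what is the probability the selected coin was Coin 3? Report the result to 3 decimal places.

Tabulate prior·likelihood by source: [1] prior 0.47, lik 0.42, product 0.1974; [2] prior 0.4, lik 0.57, product 0.2280; [3] prior 0.13, lik 0.43, product 0.05590.
Normalizing constant = 0.48130; the posterior for Coin 3 is its product over the sum, 0.05590/0.48130 = 0.116.

Posterior probability ≈ 0.116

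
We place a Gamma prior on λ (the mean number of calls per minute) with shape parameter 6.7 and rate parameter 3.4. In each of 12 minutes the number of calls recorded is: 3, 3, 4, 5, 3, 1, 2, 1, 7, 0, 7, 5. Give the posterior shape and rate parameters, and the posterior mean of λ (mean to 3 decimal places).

Posterior: Gamma(shape=47.7, rate=15.4); mean ≈ 3.097

Total count ∑xᵢ = 41 over n = 12 minutes.
Gamma is conjugate to the Poisson likelihood: posterior is Gamma(shape = 6.7+41 = 47.7, rate = 3.4+12 = 15.4).
E[λ | data] = 47.7/15.4 = 3.097.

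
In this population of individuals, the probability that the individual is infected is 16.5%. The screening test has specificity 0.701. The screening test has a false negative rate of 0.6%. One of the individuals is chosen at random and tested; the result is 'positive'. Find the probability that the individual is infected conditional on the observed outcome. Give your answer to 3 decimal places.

Write H for 'the individual is infected'. Prior odds H:¬H = 0.165/0.835 = 0.19760. For the 'positive' outcome, the likelihood ratio is 0.994/0.299 = 3.3244.
Posterior odds = 0.19760 × 3.3244 = 0.65692, so P(H|E) = 0.65692/(1+0.65692) = 0.396.

P(H | E) ≈ 0.396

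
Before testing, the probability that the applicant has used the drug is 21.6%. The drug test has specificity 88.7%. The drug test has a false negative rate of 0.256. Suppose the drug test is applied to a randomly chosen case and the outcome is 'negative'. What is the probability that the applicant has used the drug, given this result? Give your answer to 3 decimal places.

P(H | E) ≈ 0.074

Let H be the event that the applicant has used the drug. P(H) = 0.216, so P(¬H) = 0.784. With E the 'negative' result, P(E|H) = 0.256 and P(E|¬H) = 0.887.
P(E) = 0.256·0.216 + 0.887·0.784 = 0.055296 + 0.69541 = 0.75070.
By Bayes' theorem, P(H|E) = 0.055296 / 0.75070 = 0.074.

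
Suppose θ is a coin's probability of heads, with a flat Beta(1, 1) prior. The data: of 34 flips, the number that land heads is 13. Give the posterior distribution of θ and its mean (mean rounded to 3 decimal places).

Posterior: Beta(14, 22); mean ≈ 0.389

The binomial likelihood is conjugate to the Beta prior: with 13 successes and 21 failures, the posterior is Beta(1+13, 1+21) = Beta(14, 22).
E[θ | data] = 14/(14+22) = 0.389.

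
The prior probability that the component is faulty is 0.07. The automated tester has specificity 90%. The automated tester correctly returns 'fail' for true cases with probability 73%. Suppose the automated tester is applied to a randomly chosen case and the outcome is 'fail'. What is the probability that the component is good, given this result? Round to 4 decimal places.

P(¬H | E) ≈ 0.6454

Let H be the event that the component is faulty. P(H) = 0.07, so P(¬H) = 0.93. With E the 'fail' result, P(E|H) = 0.73 and P(E|¬H) = 0.1.
P(E) = 0.73·0.07 + 0.1·0.93 = 0.051100 + 0.093000 = 0.14410.
By Bayes' theorem, P(H|E) = 0.051100 / 0.14410 = 0.3546. Hence P(¬H|E) = 1 − 0.3546 = 0.6454.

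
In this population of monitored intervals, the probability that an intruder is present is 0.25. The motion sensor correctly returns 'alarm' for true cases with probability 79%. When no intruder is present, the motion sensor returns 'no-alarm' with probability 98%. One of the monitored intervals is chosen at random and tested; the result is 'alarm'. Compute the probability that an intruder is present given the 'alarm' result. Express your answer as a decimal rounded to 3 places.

P(H | E) ≈ 0.929

Let H be the event that an intruder is present. P(H) = 0.25, so P(¬H) = 0.75. With E the 'alarm' result, P(E|H) = 0.79 and P(E|¬H) = 0.02.
P(E) = 0.79·0.25 + 0.02·0.75 = 0.19750 + 0.015000 = 0.21250.
By Bayes' theorem, P(H|E) = 0.19750 / 0.21250 = 0.929.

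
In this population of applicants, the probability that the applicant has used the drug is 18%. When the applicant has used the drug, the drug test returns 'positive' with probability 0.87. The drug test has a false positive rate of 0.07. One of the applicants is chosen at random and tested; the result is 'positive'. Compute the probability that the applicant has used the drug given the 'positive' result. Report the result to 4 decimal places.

Let H be the event that the applicant has used the drug. P(H) = 0.18, so P(¬H) = 0.82. With E the 'positive' result, P(E|H) = 0.87 and P(E|¬H) = 0.07.
P(E) = 0.87·0.18 + 0.07·0.82 = 0.15660 + 0.057400 = 0.21400.
By Bayes' theorem, P(H|E) = 0.15660 / 0.21400 = 0.7318.

P(H | E) ≈ 0.7318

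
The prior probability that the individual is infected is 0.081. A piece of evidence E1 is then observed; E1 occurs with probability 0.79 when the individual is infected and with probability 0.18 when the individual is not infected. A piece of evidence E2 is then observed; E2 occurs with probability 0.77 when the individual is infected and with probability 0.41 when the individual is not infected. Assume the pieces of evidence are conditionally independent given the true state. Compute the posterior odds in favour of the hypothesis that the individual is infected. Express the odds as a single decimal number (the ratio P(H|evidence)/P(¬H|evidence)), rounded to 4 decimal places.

Prior odds = 0.081/(1−0.081) = 0.088139. In log-odds, ln(0.088139) = -2.4288.
Add log likelihood ratios: ln(4.3889) + ln(1.8780) = 2.1093.
Posterior log-odds = -0.31953, so posterior odds = exp(-0.31953) = 0.72649.

Posterior odds ≈ 0.7265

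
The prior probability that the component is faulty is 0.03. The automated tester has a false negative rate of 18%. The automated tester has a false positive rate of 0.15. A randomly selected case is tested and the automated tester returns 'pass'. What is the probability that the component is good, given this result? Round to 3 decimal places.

Let H be the event that the component is faulty. P(H) = 0.03, so P(¬H) = 0.97. With E the 'pass' result, P(E|H) = 0.18 and P(E|¬H) = 0.85.
P(E) = 0.18·0.03 + 0.85·0.97 = 0.0054000 + 0.82450 = 0.82990.
By Bayes' theorem, P(H|E) = 0.0054000 / 0.82990 = 0.007. Hence P(¬H|E) = 1 − 0.007 = 0.993.

P(¬H | E) ≈ 0.993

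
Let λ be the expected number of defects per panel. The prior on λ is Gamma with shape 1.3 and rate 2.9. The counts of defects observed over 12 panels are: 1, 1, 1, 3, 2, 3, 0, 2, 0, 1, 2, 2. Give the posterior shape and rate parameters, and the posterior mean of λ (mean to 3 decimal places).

The Poisson likelihood adds the total count to the shape and the number of exposure periods to the rate. Here ∑xᵢ = 18 and n = 12, so shape 1.3→19.3 and rate 2.9→14.9.
E[λ | data] = 19.3/14.9 = 1.295.

Posterior: Gamma(shape=19.3, rate=14.9); mean ≈ 1.295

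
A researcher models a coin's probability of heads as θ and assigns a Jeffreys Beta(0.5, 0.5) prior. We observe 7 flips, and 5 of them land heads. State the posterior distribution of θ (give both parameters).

Observing 5 successes and 2 failures updates Beta(0.5, 0.5) by adding the success and failure counts to the two shape parameters: α = 0.5+5 = 5.5, β = 0.5+2 = 2.5.

Posterior: Beta(5.5, 2.5)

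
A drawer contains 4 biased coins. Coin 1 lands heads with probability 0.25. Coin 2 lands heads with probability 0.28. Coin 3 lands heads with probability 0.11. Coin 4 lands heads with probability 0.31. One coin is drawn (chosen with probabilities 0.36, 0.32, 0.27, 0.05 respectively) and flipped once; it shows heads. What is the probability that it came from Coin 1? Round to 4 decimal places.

Tabulate prior·likelihood by source: [1] prior 0.36, lik 0.25, product 0.09000; [2] prior 0.32, lik 0.28, product 0.08960; [3] prior 0.27, lik 0.11, product 0.02970; [4] prior 0.05, lik 0.31, product 0.01550.
Normalizing constant = 0.22480; the posterior for Coin 1 is its product over the sum, 0.09000/0.22480 = 0.4004.

Posterior probability ≈ 0.4004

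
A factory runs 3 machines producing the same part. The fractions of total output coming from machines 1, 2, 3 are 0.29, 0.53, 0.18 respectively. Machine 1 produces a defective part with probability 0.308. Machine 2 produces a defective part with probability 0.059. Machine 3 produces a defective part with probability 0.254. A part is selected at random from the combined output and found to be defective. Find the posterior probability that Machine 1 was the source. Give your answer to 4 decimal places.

Tabulate prior·likelihood by source: [1] prior 0.29, lik 0.308, product 0.08932; [2] prior 0.53, lik 0.059, product 0.03127; [3] prior 0.18, lik 0.254, product 0.04572.
Normalizing constant = 0.16631; the posterior for Machine 1 is its product over the sum, 0.08932/0.16631 = 0.5371.

Posterior probability ≈ 0.5371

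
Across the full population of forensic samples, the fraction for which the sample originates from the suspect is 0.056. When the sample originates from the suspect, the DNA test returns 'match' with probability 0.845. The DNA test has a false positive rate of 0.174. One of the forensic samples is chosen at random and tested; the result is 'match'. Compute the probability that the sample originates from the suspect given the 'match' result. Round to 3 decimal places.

Write H for 'the sample originates from the suspect'. Prior odds H:¬H = 0.056/0.944 = 0.059322. For the 'match' outcome, the likelihood ratio is 0.845/0.174 = 4.8563.
Posterior odds = 0.059322 × 4.8563 = 0.28809, so P(H|E) = 0.28809/(1+0.28809) = 0.224.

P(H | E) ≈ 0.224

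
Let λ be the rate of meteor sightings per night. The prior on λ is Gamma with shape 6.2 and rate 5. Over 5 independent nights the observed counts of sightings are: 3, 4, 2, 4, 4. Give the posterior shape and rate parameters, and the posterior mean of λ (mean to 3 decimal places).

The Poisson likelihood adds the total count to the shape and the number of exposure periods to the rate. Here ∑xᵢ = 17 and n = 5, so shape 6.2→23.2 and rate 5→10.
Posterior mean = shape/rate = 23.2/10 = 2.320.

Posterior: Gamma(shape=23.2, rate=10); mean ≈ 2.320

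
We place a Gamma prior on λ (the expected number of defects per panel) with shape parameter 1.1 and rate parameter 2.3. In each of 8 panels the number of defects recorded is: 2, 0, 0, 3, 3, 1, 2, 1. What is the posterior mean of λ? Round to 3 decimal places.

The Poisson likelihood adds the total count to the shape and the number of exposure periods to the rate. Here ∑xᵢ = 12 and n = 8, so shape 1.1→13.1 and rate 2.3→10.3.
Posterior mean = shape/rate = 13.1/10.3 = 1.272.

Posterior mean ≈ 1.272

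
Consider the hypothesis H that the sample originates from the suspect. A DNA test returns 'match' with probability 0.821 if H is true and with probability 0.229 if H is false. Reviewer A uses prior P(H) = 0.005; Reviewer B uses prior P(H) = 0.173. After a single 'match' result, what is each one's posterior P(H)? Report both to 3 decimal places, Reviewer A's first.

P('+'|H) = 0.821, P('+'|¬H) = 0.229.
Reviewer A: numerator 0.821·0.005 = 0.0041050; evidence = 0.0041050+0.229·0.995 = 0.23196; posterior = 0.018.
Reviewer B: numerator 0.821·0.173 = 0.14203; evidence = 0.14203+0.229·0.827 = 0.33142; posterior = 0.429.

Reviewer A: 0.018; Reviewer B: 0.429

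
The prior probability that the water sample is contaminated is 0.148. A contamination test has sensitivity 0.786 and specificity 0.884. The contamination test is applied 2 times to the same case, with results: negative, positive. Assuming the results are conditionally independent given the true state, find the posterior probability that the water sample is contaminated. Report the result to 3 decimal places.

With H the event that the water sample is contaminated, the joint likelihood of the observed sequence is P(data|H) = 0.214·0.786 = 0.16820 and P(data|¬H) = 0.884·0.116 = 0.10254.
Bayes: P(H|data) = 0.148·0.16820 / (0.148·0.16820 + 0.852·0.10254) = 0.024894/0.11226 = 0.2218.

Posterior P(H) ≈ 0.222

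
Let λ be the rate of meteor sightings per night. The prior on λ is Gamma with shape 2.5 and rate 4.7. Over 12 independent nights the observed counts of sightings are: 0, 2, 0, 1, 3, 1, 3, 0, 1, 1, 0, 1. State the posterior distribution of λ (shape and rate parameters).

Posterior: Gamma(shape=15.5, rate=16.7)

The Poisson likelihood adds the total count to the shape and the number of exposure periods to the rate. Here ∑xᵢ = 13 and n = 12, so shape 2.5→15.5 and rate 4.7→16.7.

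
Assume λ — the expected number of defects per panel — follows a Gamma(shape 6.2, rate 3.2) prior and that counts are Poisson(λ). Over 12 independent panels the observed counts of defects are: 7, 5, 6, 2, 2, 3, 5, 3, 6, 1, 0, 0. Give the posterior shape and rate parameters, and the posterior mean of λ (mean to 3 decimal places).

Posterior: Gamma(shape=46.2, rate=15.2); mean ≈ 3.039

Total count ∑xᵢ = 40 over n = 12 panels.
Gamma is conjugate to the Poisson likelihood: posterior is Gamma(shape = 6.2+40 = 46.2, rate = 3.2+12 = 15.2).
E[λ | data] = 46.2/15.2 = 3.039.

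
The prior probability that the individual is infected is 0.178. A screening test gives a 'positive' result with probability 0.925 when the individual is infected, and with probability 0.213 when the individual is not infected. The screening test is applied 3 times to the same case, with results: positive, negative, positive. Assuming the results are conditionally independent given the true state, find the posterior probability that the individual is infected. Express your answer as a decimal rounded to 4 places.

Let H be the event that the individual is infected; start with P(H) = 0.178. P('positive'|H) = 0.925, P('positive'|¬H) = 0.213.
Update on result 1 ('positive'): P(H) ← 0.925·0.1780 / (0.925·0.1780 + 0.213·0.8220) = 0.16465/0.33974 = 0.4846.
Update on result 2 ('negative'): P(H) ← 0.075·0.4846 / (0.075·0.4846 + 0.787·0.5154) = 0.036348/0.44194 = 0.0822.
Update on result 3 ('positive'): P(H) ← 0.925·0.0822 / (0.925·0.0822 + 0.213·0.9178) = 0.076079/0.27156 = 0.2802.

Posterior P(H) ≈ 0.2802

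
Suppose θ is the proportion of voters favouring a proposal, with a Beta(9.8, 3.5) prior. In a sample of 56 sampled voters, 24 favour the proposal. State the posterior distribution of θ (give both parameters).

The binomial likelihood is conjugate to the Beta prior: with 24 successes and 32 failures, the posterior is Beta(9.8+24, 3.5+32) = Beta(33.8, 35.5).

Posterior: Beta(33.8, 35.5)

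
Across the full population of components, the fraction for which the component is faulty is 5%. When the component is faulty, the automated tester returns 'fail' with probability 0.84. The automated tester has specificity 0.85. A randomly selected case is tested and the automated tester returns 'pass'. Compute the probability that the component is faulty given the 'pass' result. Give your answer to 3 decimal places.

P(H | E) ≈ 0.010

Let H be the event that the component is faulty. P(H) = 0.05, so P(¬H) = 0.95. With E the 'pass' result, P(E|H) = 0.16 and P(E|¬H) = 0.85.
P(E) = 0.16·0.05 + 0.85·0.95 = 0.0080000 + 0.80750 = 0.81550.
By Bayes' theorem, P(H|E) = 0.0080000 / 0.81550 = 0.010.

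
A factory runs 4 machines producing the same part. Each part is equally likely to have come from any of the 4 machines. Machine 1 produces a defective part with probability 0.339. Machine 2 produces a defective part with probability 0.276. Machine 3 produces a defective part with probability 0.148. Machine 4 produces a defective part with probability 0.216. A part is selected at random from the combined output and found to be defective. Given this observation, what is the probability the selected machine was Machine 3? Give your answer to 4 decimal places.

P(defective|M1) = 0.339; P(defective|M2) = 0.276; P(defective|M3) = 0.148; P(defective|M4) = 0.216.
Prior × likelihood for each source: 0.25·0.339=0.08475, 0.25·0.276=0.06900, 0.25·0.148=0.03700, 0.25·0.216=0.05400. Summing gives P(defective) = 0.24475.
P(Machine 3 | defective) = 0.03700 / 0.24475 = 0.1512.

Posterior probability ≈ 0.1512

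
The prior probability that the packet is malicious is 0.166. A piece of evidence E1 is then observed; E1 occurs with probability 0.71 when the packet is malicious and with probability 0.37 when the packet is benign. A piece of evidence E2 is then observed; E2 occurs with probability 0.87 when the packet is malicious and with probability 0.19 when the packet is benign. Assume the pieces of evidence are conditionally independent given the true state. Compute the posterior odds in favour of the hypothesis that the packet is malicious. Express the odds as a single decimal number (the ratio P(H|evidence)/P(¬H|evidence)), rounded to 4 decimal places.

Prior odds = 0.166/(1−0.166) = 0.19904. In log-odds, ln(0.19904) = -1.6142.
Add log likelihood ratios: ln(1.9189) + ln(4.5789) = 2.1732.
Posterior log-odds = 0.55899, so posterior odds = exp(0.55899) = 1.7489.

Posterior odds ≈ 1.7489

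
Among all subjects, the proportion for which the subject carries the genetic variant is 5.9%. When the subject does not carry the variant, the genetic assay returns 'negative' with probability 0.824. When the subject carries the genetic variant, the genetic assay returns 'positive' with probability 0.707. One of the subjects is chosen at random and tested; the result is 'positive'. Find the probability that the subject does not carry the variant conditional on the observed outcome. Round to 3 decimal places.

Write H for 'the subject carries the genetic variant'. Prior odds H:¬H = 0.059/0.941 = 0.062699. For the 'positive' outcome, the likelihood ratio is 0.707/0.176 = 4.0170.
Posterior odds = 0.062699 × 4.0170 = 0.25187, so P(H|E) = 0.25187/(1+0.25187) = 0.201. Then P(¬H|E) = 1 − 0.201 = 0.799.

P(¬H | E) ≈ 0.799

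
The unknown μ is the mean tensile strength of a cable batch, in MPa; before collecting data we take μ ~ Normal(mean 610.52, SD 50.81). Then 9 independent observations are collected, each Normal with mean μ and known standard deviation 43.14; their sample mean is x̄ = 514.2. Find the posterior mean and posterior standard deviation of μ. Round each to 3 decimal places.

Posterior mean ≈ 521.343; posterior SD ≈ 13.837

Prior precision 1/τ₀² = 1/50.81² = 0.00038735; data precision n/σ² = 9/43.14² = 0.00483595.
Posterior precision = 0.00038735 + 0.00483595 = 0.00522330, giving posterior SD = 1/√0.00522330 = 13.837.
Posterior mean = (0.00038735·610.52 + 0.00483595·514.2) / 0.00522330 = 521.343.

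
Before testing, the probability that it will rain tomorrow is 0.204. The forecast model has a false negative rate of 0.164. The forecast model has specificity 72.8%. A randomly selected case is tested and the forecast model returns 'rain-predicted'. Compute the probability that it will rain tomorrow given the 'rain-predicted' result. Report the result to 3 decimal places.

P(H | E) ≈ 0.441

Let H be the event that it will rain tomorrow. P(H) = 0.204, so P(¬H) = 0.796. With E the 'rain-predicted' result, P(E|H) = 0.836 and P(E|¬H) = 0.272.
P(E) = 0.836·0.204 + 0.272·0.796 = 0.17054 + 0.21651 = 0.38706.
By Bayes' theorem, P(H|E) = 0.17054 / 0.38706 = 0.441.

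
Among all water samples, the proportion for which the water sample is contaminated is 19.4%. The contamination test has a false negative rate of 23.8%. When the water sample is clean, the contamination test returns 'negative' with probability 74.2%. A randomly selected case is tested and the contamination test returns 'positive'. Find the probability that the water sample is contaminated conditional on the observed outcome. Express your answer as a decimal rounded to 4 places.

P(H | E) ≈ 0.4155

Let H be the event that the water sample is contaminated. P(H) = 0.194, so P(¬H) = 0.806. With E the 'positive' result, P(E|H) = 0.762 and P(E|¬H) = 0.258.
P(E) = 0.762·0.194 + 0.258·0.806 = 0.14783 + 0.20795 = 0.35578.
By Bayes' theorem, P(H|E) = 0.14783 / 0.35578 = 0.4155.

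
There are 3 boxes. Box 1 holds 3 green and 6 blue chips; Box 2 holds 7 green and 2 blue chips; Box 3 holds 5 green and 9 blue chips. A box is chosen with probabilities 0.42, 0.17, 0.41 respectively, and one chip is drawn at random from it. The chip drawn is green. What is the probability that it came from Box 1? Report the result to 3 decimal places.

Posterior probability ≈ 0.334

P(green|Box 1) = 0.3333; P(green|Box 2) = 0.7778; P(green|Box 3) = 0.3571.
Prior × likelihood for each source: 0.42·0.3333=0.1400, 0.17·0.7778=0.1322, 0.41·0.3571=0.1464. Summing gives P(green) = 0.41865.
P(Box 1 | green) = 0.1400 / 0.41865 = 0.334.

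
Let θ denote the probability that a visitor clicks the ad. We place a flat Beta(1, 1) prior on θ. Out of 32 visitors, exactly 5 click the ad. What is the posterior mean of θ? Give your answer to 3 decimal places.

Posterior mean ≈ 0.176

The binomial likelihood is conjugate to the Beta prior: with 5 successes and 27 failures, the posterior is Beta(1+5, 1+27) = Beta(6, 28).
E[θ | data] = 6/(6+28) = 0.176.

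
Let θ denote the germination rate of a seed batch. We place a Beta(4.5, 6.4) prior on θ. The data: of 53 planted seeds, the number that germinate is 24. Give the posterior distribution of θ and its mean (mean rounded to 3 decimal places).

The binomial likelihood is conjugate to the Beta prior: with 24 successes and 29 failures, the posterior is Beta(4.5+24, 6.4+29) = Beta(28.5, 35.4).
Posterior mean = α/(α+β) = 28.5/63.9 = 0.446.

Posterior: Beta(28.5, 35.4); mean ≈ 0.446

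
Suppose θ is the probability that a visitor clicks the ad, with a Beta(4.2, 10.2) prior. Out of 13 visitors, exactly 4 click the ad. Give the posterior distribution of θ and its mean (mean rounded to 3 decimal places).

Posterior: Beta(8.2, 19.2); mean ≈ 0.299

The binomial likelihood is conjugate to the Beta prior: with 4 successes and 9 failures, the posterior is Beta(4.2+4, 10.2+9) = Beta(8.2, 19.2).
Posterior mean = α/(α+β) = 8.2/27.4 = 0.299.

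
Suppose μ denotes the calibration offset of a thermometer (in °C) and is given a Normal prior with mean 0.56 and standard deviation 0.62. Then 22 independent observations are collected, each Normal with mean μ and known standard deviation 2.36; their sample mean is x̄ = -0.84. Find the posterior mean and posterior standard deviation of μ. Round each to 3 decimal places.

With known σ, the Normal prior is conjugate. Weight on the data is w = (n/σ²)/(n/σ² + 1/τ₀²) = 3.95001/(3.95001+2.60146) = 0.60292.
Posterior mean = w·x̄ + (1−w)·μ₀ = 0.60292·-0.84 + 0.39708·0.56 = -0.284. Posterior variance = 1/(3.95001+2.60146) = 0.152637, so SD = 0.391.

Posterior mean ≈ -0.284; posterior SD ≈ 0.391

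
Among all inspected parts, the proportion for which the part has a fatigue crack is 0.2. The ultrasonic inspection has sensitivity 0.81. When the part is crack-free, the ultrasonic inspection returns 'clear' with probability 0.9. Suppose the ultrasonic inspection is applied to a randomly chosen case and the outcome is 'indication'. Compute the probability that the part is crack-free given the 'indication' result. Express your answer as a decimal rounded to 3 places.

P(¬H | E) ≈ 0.331

Let H be the event that the part has a fatigue crack. P(H) = 0.2, so P(¬H) = 0.8. With E the 'indication' result, P(E|H) = 0.81 and P(E|¬H) = 0.1.
P(E) = 0.81·0.2 + 0.1·0.8 = 0.16200 + 0.080000 = 0.24200.
By Bayes' theorem, P(H|E) = 0.16200 / 0.24200 = 0.669. Hence P(¬H|E) = 1 − 0.669 = 0.331.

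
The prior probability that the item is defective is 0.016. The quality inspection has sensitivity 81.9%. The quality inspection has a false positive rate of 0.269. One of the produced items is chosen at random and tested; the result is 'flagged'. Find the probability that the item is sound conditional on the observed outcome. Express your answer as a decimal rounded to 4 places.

P(¬H | E) ≈ 0.9528

Let H be the event that the item is defective. P(H) = 0.016, so P(¬H) = 0.984. With E the 'flagged' result, P(E|H) = 0.819 and P(E|¬H) = 0.269.
P(E) = 0.819·0.016 + 0.269·0.984 = 0.013104 + 0.26470 = 0.27780.
By Bayes' theorem, P(H|E) = 0.013104 / 0.27780 = 0.0472. Hence P(¬H|E) = 1 − 0.0472 = 0.9528.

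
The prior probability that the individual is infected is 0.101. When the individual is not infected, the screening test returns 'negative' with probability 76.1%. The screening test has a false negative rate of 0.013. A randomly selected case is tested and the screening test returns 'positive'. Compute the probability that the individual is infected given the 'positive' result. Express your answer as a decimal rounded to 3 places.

Write H for 'the individual is infected'. Prior odds H:¬H = 0.101/0.899 = 0.11235. For the 'positive' outcome, the likelihood ratio is 0.987/0.239 = 4.1297.
Posterior odds = 0.11235 × 4.1297 = 0.46396, so P(H|E) = 0.46396/(1+0.46396) = 0.317.

P(H | E) ≈ 0.317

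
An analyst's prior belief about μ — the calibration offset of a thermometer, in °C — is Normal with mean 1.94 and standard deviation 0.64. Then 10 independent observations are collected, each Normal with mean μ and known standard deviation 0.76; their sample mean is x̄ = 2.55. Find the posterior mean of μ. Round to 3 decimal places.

Posterior mean ≈ 2.475

With known σ, the Normal prior is conjugate. Weight on the data is w = (n/σ²)/(n/σ² + 1/τ₀²) = 17.3130/(17.3130+2.44141) = 0.87641.
Posterior mean = w·x̄ + (1−w)·μ₀ = 0.87641·2.55 + 0.12359·1.94 = 2.475.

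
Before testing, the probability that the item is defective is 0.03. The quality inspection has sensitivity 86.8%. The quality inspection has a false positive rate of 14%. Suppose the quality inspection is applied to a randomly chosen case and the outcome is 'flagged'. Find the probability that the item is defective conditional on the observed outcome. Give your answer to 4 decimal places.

P(H | E) ≈ 0.1609

Let H be the event that the item is defective. P(H) = 0.03, so P(¬H) = 0.97. With E the 'flagged' result, P(E|H) = 0.868 and P(E|¬H) = 0.14.
P(E) = 0.868·0.03 + 0.14·0.97 = 0.026040 + 0.13580 = 0.16184.
By Bayes' theorem, P(H|E) = 0.026040 / 0.16184 = 0.1609.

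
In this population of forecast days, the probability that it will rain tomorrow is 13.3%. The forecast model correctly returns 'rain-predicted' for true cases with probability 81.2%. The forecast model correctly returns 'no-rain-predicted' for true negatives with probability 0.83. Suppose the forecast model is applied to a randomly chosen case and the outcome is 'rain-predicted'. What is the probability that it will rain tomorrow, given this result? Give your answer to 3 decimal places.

P(H | E) ≈ 0.423

Write H for 'it will rain tomorrow'. Prior odds H:¬H = 0.133/0.867 = 0.15340. For the 'rain-predicted' outcome, the likelihood ratio is 0.812/0.17 = 4.7765.
Posterior odds = 0.15340 × 4.7765 = 0.73272, so P(H|E) = 0.73272/(1+0.73272) = 0.423.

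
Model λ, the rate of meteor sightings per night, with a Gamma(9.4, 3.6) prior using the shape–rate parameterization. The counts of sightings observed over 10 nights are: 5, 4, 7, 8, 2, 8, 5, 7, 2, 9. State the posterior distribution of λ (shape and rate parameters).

Posterior: Gamma(shape=66.4, rate=13.6)

Total count ∑xᵢ = 57 over n = 10 nights.
Gamma is conjugate to the Poisson likelihood: posterior is Gamma(shape = 9.4+57 = 66.4, rate = 3.6+10 = 13.6).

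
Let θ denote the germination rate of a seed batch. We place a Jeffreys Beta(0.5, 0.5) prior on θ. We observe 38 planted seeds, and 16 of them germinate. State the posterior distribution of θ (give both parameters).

Posterior: Beta(16.5, 22.5)

The binomial likelihood is conjugate to the Beta prior: with 16 successes and 22 failures, the posterior is Beta(0.5+16, 0.5+22) = Beta(16.5, 22.5).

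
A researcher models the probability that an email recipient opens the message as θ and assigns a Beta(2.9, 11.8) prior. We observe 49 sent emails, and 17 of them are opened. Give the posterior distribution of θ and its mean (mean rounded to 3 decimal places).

The binomial likelihood is conjugate to the Beta prior: with 17 successes and 32 failures, the posterior is Beta(2.9+17, 11.8+32) = Beta(19.9, 43.8).
Posterior mean = α/(α+β) = 19.9/63.7 = 0.312.

Posterior: Beta(19.9, 43.8); mean ≈ 0.312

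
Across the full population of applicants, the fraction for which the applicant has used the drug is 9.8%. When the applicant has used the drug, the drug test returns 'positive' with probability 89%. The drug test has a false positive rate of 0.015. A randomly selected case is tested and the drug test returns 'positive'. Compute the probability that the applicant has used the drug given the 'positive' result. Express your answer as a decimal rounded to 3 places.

Let H be the event that the applicant has used the drug. P(H) = 0.098, so P(¬H) = 0.902. With E the 'positive' result, P(E|H) = 0.89 and P(E|¬H) = 0.015.
P(E) = 0.89·0.098 + 0.015·0.902 = 0.087220 + 0.013530 = 0.10075.
By Bayes' theorem, P(H|E) = 0.087220 / 0.10075 = 0.866.

P(H | E) ≈ 0.866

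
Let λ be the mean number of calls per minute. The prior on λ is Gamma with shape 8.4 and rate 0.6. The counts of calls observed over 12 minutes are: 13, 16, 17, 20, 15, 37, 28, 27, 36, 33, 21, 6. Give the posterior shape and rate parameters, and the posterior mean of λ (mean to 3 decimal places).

Posterior: Gamma(shape=277.4, rate=12.6); mean ≈ 22.016

The Poisson likelihood adds the total count to the shape and the number of exposure periods to the rate. Here ∑xᵢ = 269 and n = 12, so shape 8.4→277.4 and rate 0.6→12.6.
Posterior mean = shape/rate = 277.4/12.6 = 22.016.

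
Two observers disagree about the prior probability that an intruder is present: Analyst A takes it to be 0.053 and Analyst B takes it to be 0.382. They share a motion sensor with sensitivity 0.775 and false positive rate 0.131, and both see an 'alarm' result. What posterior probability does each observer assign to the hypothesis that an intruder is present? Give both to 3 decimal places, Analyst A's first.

P('+'|H) = 0.775, P('+'|¬H) = 0.131.
Analyst A: numerator 0.775·0.053 = 0.041075; evidence = 0.041075+0.131·0.947 = 0.16513; posterior = 0.249.
Analyst B: numerator 0.775·0.382 = 0.29605; evidence = 0.29605+0.131·0.618 = 0.37701; posterior = 0.785.

Analyst A: 0.249; Analyst B: 0.785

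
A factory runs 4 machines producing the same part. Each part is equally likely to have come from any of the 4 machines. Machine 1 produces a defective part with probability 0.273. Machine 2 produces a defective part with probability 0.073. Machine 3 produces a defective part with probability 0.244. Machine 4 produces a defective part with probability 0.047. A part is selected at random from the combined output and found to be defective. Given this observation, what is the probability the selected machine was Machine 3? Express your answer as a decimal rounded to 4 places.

Posterior probability ≈ 0.3830

Tabulate prior·likelihood by source: [1] prior 0.25, lik 0.273, product 0.06825; [2] prior 0.25, lik 0.073, product 0.01825; [3] prior 0.25, lik 0.244, product 0.06100; [4] prior 0.25, lik 0.047, product 0.01175.
Normalizing constant = 0.15925; the posterior for Machine 3 is its product over the sum, 0.06100/0.15925 = 0.3830.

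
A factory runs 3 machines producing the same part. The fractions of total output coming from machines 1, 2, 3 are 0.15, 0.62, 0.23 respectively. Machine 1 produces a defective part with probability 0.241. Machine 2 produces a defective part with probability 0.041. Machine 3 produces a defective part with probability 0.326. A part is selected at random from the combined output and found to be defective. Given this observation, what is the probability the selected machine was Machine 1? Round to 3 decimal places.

P(defective|M1) = 0.241; P(defective|M2) = 0.041; P(defective|M3) = 0.326.
Prior × likelihood for each source: 0.15·0.241=0.03615, 0.62·0.041=0.02542, 0.23·0.326=0.07498. Summing gives P(defective) = 0.13655.
P(Machine 1 | defective) = 0.03615 / 0.13655 = 0.265.

Posterior probability ≈ 0.265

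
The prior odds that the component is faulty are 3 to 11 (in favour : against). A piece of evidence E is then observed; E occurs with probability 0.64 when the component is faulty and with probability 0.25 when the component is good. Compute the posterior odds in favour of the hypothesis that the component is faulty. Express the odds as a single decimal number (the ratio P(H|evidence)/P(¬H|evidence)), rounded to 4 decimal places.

Posterior odds ≈ 0.6982

Prior odds = 3/11 = 0.27273. In log-odds, ln(0.27273) = -1.2993.
Add log likelihood ratio: ln(2.5600) = 0.94001.
Posterior log-odds = -0.35928, so posterior odds = exp(-0.35928) = 0.69818.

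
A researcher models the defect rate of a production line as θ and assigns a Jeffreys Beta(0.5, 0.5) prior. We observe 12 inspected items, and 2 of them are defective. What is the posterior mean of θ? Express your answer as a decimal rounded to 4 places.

Posterior mean ≈ 0.1923

The binomial likelihood is conjugate to the Beta prior: with 2 successes and 10 failures, the posterior is Beta(0.5+2, 0.5+10) = Beta(2.5, 10.5).
Posterior mean = α/(α+β) = 2.5/13 = 0.1923.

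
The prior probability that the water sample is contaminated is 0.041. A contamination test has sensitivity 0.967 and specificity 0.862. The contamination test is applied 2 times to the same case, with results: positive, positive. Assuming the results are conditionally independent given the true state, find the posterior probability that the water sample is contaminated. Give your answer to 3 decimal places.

With H the event that the water sample is contaminated, the joint likelihood of the observed sequence is P(data|H) = 0.967·0.967 = 0.93509 and P(data|¬H) = 0.138·0.138 = 0.019044.
Bayes: P(H|data) = 0.041·0.93509 / (0.041·0.93509 + 0.959·0.019044) = 0.038339/0.056602 = 0.6773.

Posterior P(H) ≈ 0.677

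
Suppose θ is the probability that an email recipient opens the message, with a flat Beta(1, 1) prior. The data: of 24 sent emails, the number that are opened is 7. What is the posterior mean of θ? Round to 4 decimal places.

Posterior mean ≈ 0.3077

Observing 7 successes and 17 failures updates Beta(1, 1) by adding the success and failure counts to the two shape parameters: α = 1+7 = 8, β = 1+17 = 18.
Posterior mean = α/(α+β) = 8/26 = 0.3077.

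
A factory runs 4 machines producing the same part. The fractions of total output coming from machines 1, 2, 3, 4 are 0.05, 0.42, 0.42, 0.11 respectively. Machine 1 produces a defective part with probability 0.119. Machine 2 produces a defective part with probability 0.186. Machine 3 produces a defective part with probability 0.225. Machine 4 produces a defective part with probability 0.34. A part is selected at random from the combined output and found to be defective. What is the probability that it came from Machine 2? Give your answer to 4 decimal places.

P(defective|M1) = 0.119; P(defective|M2) = 0.186; P(defective|M3) = 0.225; P(defective|M4) = 0.34.
Prior × likelihood for each source: 0.05·0.119=0.005950, 0.42·0.186=0.07812, 0.42·0.225=0.09450, 0.11·0.34=0.03740. Summing gives P(defective) = 0.21597.
P(Machine 2 | defective) = 0.07812 / 0.21597 = 0.3617.

Posterior probability ≈ 0.3617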